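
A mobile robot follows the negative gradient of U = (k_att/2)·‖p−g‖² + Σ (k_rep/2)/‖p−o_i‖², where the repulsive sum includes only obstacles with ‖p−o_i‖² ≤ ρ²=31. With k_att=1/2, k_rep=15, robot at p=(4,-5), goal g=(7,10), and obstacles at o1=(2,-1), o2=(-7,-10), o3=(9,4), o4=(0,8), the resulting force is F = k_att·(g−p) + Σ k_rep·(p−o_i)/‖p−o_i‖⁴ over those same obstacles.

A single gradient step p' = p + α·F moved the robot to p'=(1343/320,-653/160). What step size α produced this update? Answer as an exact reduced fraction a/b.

α = 1/8

F_att = 1/2·(g−p) = 1/2·(3,15) = (1.5000,7.5000)
o1: d²=20 ≤ ρ²=31; F_rep = 15·(2,-4)/20² = (0.0750,-0.1500)
o2: d²=146 > ρ²=31 → inactive
o3: d²=106 > ρ²=31 → inactive
o4: d²=185 > ρ²=31 → inactive
F = F_att + ΣF_rep = (1.5750,7.3500)
Δp = p'−p = (0.1969,0.9187); α = Δx/Fx = (63/320) / (63/40) = 1/8
check: Δy/Fy = (147/160) / (147/20) = 1/8 ✓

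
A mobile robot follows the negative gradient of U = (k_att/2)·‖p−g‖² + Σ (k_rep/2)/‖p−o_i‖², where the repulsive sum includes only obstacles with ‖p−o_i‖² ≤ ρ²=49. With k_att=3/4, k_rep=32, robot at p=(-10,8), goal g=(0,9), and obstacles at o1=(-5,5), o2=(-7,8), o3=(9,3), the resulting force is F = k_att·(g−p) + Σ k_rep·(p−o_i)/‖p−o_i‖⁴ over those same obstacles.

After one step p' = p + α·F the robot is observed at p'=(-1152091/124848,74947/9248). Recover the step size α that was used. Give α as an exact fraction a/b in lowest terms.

F_att = 3/4·(g−p) = 3/4·(10,1) = (7.5000,0.7500)
o1: d²=34 ≤ ρ²=49; F_rep = 32·(-5,3)/34² = (-0.1384,0.0830)
o2: d²=9 ≤ ρ²=49; F_rep = 32·(-3,0)/9² = (-1.1852,0.0000)
o3: d²=386 > ρ²=49 → inactive
F = F_att + ΣF_rep = (6.1764,0.8330)
Δp = p'−p = (0.7721,0.1041); α = Δx/Fx = (96389/124848) / (96389/15606) = 1/8
check: Δy/Fy = (963/9248) / (963/1156) = 1/8 ✓

α = 1/8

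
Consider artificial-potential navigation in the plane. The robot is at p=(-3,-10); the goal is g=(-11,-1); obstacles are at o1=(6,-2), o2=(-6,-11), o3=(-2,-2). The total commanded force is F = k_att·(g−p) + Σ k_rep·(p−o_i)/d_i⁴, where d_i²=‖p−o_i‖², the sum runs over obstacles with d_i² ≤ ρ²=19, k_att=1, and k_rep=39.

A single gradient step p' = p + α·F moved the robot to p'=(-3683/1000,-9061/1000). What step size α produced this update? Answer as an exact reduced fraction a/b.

α = 1/10

F_att = 1·(g−p) = 1·(-8,9) = (-8.0000,9.0000)
o1: d²=145 > ρ²=19 → inactive
o2: d²=10 ≤ ρ²=19; F_rep = 39·(3,1)/10² = (1.1700,0.3900)
o3: d²=65 > ρ²=19 → inactive
F = F_att + ΣF_rep = (-6.8300,9.3900)
Δp = p'−p = (-0.6830,0.9390); α = Δx/Fx = (-683/1000) / (-683/100) = 1/10
check: Δy/Fy = (939/1000) / (939/100) = 1/10 ✓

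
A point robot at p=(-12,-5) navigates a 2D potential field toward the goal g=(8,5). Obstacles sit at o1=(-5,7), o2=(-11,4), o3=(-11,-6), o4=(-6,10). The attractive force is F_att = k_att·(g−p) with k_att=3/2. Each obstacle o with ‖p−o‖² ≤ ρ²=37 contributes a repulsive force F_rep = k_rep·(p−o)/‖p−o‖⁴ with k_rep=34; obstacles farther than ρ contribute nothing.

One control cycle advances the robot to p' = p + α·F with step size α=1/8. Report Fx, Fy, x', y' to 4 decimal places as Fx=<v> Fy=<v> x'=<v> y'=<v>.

Fx=21.5000 Fy=23.5000 x'=-9.3125 y'=-2.0625

F_att = 3/2·(g−p) = 3/2·(20,10) = (30.0000,15.0000)
o1: d²=193 > ρ²=37 → inactive
o2: d²=82 > ρ²=37 → inactive
o3: d²=2 ≤ ρ²=37; F_rep = 34·(-1,1)/2² = (-8.5000,8.5000)
o4: d²=261 > ρ²=37 → inactive
F = F_att + ΣF_rep = (21.5000,23.5000)
p' = p + 1/8·F = (-9.3125,-2.0625)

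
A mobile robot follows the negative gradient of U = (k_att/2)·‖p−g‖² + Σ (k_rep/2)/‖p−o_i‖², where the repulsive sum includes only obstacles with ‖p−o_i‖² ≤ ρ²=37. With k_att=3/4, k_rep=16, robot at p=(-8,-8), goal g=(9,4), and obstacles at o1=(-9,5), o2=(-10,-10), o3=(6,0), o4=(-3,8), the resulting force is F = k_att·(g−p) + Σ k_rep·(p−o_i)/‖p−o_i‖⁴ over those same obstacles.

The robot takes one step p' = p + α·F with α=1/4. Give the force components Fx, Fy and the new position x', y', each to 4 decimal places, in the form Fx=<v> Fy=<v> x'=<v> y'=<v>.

Fx=13.2500 Fy=9.5000 x'=-4.6875 y'=-5.6250

F_att = 3/4·(g−p) = 3/4·(17,12) = (12.7500,9.0000)
o1: d²=170 > ρ²=37 → inactive
o2: d²=8 ≤ ρ²=37; F_rep = 16·(2,2)/8² = (0.5000,0.5000)
o3: d²=260 > ρ²=37 → inactive
o4: d²=281 > ρ²=37 → inactive
F = F_att + ΣF_rep = (13.2500,9.5000)
p' = p + 1/4·F = (-4.6875,-5.6250)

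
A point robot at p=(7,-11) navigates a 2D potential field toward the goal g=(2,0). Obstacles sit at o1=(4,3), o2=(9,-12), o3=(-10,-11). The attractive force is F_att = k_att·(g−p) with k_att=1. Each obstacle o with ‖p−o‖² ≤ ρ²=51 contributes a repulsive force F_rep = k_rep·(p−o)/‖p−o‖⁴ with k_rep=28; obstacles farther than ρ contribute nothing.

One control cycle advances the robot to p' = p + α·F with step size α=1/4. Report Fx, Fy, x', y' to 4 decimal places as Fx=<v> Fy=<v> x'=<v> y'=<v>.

Fx=-7.2400 Fy=12.1200 x'=5.1900 y'=-7.9700

F_att = 1·(g−p) = 1·(-5,11) = (-5.0000,11.0000)
o1: d²=205 > ρ²=51 → inactive
o2: d²=5 ≤ ρ²=51; F_rep = 28·(-2,1)/5² = (-2.2400,1.1200)
o3: d²=289 > ρ²=51 → inactive
F = F_att + ΣF_rep = (-7.2400,12.1200)
p' = p + 1/4·F = (5.1900,-7.9700)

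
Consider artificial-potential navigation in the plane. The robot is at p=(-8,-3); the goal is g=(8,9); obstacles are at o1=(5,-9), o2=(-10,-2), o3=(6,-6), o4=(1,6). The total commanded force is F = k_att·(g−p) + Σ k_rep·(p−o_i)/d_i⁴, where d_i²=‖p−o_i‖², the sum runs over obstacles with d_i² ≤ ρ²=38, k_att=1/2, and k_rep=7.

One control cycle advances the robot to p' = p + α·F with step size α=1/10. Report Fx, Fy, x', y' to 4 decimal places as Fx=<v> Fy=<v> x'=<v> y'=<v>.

Fx=8.5600 Fy=5.7200 x'=-7.1440 y'=-2.4280

F_att = 1/2·(g−p) = 1/2·(16,12) = (8.0000,6.0000)
o1: d²=205 > ρ²=38 → inactive
o2: d²=5 ≤ ρ²=38; F_rep = 7·(2,-1)/5² = (0.5600,-0.2800)
o3: d²=205 > ρ²=38 → inactive
o4: d²=162 > ρ²=38 → inactive
F = F_att + ΣF_rep = (8.5600,5.7200)
p' = p + 1/10·F = (-7.1440,-2.4280)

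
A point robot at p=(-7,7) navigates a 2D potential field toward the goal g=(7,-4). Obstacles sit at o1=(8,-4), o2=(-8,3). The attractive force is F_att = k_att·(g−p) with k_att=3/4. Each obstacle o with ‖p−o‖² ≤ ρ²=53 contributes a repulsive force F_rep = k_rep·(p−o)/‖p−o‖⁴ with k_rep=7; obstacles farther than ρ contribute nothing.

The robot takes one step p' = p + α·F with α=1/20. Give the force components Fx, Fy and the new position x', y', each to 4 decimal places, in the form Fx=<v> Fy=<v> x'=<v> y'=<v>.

Fx=10.5242 Fy=-8.1531 x'=-6.4738 y'=6.5923

F_att = 3/4·(g−p) = 3/4·(14,-11) = (10.5000,-8.2500)
o1: d²=346 > ρ²=53 → inactive
o2: d²=17 ≤ ρ²=53; F_rep = 7·(1,4)/17² = (0.0242,0.0969)
F = F_att + ΣF_rep = (10.5242,-8.1531)
p' = p + 1/20·F = (-6.4738,6.5923)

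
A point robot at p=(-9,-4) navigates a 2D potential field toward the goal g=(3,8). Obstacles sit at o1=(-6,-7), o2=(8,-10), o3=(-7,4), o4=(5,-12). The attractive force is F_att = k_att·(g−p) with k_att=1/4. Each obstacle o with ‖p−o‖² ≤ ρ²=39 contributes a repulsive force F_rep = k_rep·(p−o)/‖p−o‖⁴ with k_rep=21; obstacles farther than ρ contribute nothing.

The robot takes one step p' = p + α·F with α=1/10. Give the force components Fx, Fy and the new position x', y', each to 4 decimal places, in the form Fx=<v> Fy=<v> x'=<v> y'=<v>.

Fx=2.8056 Fy=3.1944 x'=-8.7194 y'=-3.6806

F_att = 1/4·(g−p) = 1/4·(12,12) = (3.0000,3.0000)
o1: d²=18 ≤ ρ²=39; F_rep = 21·(-3,3)/18² = (-0.1944,0.1944)
o2: d²=325 > ρ²=39 → inactive
o3: d²=68 > ρ²=39 → inactive
o4: d²=260 > ρ²=39 → inactive
F = F_att + ΣF_rep = (2.8056,3.1944)
p' = p + 1/10·F = (-8.7194,-3.6806)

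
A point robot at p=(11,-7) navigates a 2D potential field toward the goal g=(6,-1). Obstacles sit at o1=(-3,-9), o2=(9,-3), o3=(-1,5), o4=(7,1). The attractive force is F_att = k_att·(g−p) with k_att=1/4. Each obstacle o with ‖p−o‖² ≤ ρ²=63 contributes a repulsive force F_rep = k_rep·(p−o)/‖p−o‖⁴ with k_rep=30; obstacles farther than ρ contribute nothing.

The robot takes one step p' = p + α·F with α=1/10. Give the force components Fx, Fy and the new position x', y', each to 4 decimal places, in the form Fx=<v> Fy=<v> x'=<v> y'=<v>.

F_att = 1/4·(g−p) = 1/4·(-5,6) = (-1.2500,1.5000)
o1: d²=200 > ρ²=63 → inactive
o2: d²=20 ≤ ρ²=63; F_rep = 30·(2,-4)/20² = (0.1500,-0.3000)
o3: d²=288 > ρ²=63 → inactive
o4: d²=80 > ρ²=63 → inactive
F = F_att + ΣF_rep = (-1.1000,1.2000)
p' = p + 1/10·F = (10.8900,-6.8800)

Fx=-1.1000 Fy=1.2000 x'=10.8900 y'=-6.8800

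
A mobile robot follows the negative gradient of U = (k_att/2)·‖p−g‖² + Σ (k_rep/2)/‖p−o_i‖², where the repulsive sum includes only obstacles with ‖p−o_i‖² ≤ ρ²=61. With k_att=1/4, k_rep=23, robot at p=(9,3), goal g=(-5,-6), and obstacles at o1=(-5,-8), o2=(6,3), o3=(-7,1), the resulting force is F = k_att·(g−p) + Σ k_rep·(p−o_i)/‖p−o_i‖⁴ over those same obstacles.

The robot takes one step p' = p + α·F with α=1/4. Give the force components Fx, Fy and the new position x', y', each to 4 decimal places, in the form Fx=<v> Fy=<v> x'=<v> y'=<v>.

F_att = 1/4·(g−p) = 1/4·(-14,-9) = (-3.5000,-2.2500)
o1: d²=317 > ρ²=61 → inactive
o2: d²=9 ≤ ρ²=61; F_rep = 23·(3,0)/9² = (0.8519,0.0000)
o3: d²=260 > ρ²=61 → inactive
F = F_att + ΣF_rep = (-2.6481,-2.2500)
p' = p + 1/4·F = (8.3380,2.4375)

Fx=-2.6481 Fy=-2.2500 x'=8.3380 y'=2.4375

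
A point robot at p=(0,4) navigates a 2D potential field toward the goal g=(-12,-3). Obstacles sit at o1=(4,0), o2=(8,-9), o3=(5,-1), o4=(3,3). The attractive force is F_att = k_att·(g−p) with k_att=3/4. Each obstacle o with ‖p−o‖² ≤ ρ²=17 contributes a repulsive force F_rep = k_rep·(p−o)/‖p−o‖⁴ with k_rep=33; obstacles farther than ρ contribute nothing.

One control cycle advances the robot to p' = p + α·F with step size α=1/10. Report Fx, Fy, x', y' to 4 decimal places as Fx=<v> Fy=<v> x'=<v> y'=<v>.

Fx=-9.9900 Fy=-4.9200 x'=-0.9990 y'=3.5080

F_att = 3/4·(g−p) = 3/4·(-12,-7) = (-9.0000,-5.2500)
o1: d²=32 > ρ²=17 → inactive
o2: d²=233 > ρ²=17 → inactive
o3: d²=50 > ρ²=17 → inactive
o4: d²=10 ≤ ρ²=17; F_rep = 33·(-3,1)/10² = (-0.9900,0.3300)
F = F_att + ΣF_rep = (-9.9900,-4.9200)
p' = p + 1/10·F = (-0.9990,3.5080)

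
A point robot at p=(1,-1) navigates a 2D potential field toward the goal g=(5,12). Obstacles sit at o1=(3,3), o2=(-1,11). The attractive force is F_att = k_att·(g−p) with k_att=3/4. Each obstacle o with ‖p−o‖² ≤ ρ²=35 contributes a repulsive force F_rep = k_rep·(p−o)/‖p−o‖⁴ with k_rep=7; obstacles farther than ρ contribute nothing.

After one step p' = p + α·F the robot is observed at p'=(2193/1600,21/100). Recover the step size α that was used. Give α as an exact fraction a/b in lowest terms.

F_att = 3/4·(g−p) = 3/4·(4,13) = (3.0000,9.7500)
o1: d²=20 ≤ ρ²=35; F_rep = 7·(-2,-4)/20² = (-0.0350,-0.0700)
o2: d²=148 > ρ²=35 → inactive
F = F_att + ΣF_rep = (2.9650,9.6800)
Δp = p'−p = (0.3706,1.2100); α = Δx/Fx = (593/1600) / (593/200) = 1/8
check: Δy/Fy = (121/100) / (242/25) = 1/8 ✓

α = 1/8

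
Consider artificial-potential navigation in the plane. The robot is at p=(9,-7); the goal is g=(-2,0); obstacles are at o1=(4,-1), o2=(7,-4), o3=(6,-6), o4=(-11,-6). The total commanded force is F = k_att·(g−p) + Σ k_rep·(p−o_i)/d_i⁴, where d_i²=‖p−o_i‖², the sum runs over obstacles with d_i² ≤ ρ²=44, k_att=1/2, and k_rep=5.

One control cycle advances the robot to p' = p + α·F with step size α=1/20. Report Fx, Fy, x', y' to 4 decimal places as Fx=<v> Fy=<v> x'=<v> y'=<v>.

Fx=-5.2908 Fy=3.3612 x'=8.7355 y'=-6.8319

F_att = 1/2·(g−p) = 1/2·(-11,7) = (-5.5000,3.5000)
o1: d²=61 > ρ²=44 → inactive
o2: d²=13 ≤ ρ²=44; F_rep = 5·(2,-3)/13² = (0.0592,-0.0888)
o3: d²=10 ≤ ρ²=44; F_rep = 5·(3,-1)/10² = (0.1500,-0.0500)
o4: d²=401 > ρ²=44 → inactive
F = F_att + ΣF_rep = (-5.2908,3.3612)
p' = p + 1/20·F = (8.7355,-6.8319)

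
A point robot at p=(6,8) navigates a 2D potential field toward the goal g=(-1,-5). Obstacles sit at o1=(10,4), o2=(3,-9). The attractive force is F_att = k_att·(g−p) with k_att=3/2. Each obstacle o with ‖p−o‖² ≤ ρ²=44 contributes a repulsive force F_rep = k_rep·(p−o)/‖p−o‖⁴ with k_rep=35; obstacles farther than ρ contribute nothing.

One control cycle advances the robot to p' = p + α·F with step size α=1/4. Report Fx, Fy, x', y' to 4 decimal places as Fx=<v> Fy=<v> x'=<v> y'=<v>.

Fx=-10.6367 Fy=-19.3633 x'=3.3408 y'=3.1592

F_att = 3/2·(g−p) = 3/2·(-7,-13) = (-10.5000,-19.5000)
o1: d²=32 ≤ ρ²=44; F_rep = 35·(-4,4)/32² = (-0.1367,0.1367)
o2: d²=298 > ρ²=44 → inactive
F = F_att + ΣF_rep = (-10.6367,-19.3633)
p' = p + 1/4·F = (3.3408,3.1592)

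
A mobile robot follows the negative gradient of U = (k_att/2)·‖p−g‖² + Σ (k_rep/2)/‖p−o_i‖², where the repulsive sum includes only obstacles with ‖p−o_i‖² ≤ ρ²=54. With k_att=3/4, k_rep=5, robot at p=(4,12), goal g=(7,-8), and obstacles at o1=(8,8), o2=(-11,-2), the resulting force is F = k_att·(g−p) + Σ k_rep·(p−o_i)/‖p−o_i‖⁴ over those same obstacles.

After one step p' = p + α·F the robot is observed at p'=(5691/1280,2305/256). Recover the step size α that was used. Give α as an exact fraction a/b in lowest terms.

F_att = 3/4·(g−p) = 3/4·(3,-20) = (2.2500,-15.0000)
o1: d²=32 ≤ ρ²=54; F_rep = 5·(-4,4)/32² = (-0.0195,0.0195)
o2: d²=421 > ρ²=54 → inactive
F = F_att + ΣF_rep = (2.2305,-14.9805)
Δp = p'−p = (0.4461,-2.9961); α = Δx/Fx = (571/1280) / (571/256) = 1/5
check: Δy/Fy = (-767/256) / (-3835/256) = 1/5 ✓

α = 1/5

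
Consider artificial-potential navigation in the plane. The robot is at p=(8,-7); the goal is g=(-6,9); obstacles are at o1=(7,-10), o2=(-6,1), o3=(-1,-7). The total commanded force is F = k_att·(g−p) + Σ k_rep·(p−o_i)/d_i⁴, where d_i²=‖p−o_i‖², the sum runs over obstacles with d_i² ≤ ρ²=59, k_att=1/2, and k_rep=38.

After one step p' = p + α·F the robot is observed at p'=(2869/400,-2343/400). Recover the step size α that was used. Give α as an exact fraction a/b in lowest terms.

F_att = 1/2·(g−p) = 1/2·(-14,16) = (-7.0000,8.0000)
o1: d²=10 ≤ ρ²=59; F_rep = 38·(1,3)/10² = (0.3800,1.1400)
o2: d²=260 > ρ²=59 → inactive
o3: d²=81 > ρ²=59 → inactive
F = F_att + ΣF_rep = (-6.6200,9.1400)
Δp = p'−p = (-0.8275,1.1425); α = Δx/Fx = (-331/400) / (-331/50) = 1/8
check: Δy/Fy = (457/400) / (457/50) = 1/8 ✓

α = 1/8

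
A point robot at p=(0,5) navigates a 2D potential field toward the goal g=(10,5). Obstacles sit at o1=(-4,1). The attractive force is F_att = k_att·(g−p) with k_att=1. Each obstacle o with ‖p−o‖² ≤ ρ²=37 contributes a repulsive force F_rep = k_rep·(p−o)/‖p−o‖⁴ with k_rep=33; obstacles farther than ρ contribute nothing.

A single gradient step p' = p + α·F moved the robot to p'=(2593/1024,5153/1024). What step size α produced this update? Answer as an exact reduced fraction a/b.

α = 1/4

F_att = 1·(g−p) = 1·(10,0) = (10.0000,0.0000)
o1: d²=32 ≤ ρ²=37; F_rep = 33·(4,4)/32² = (0.1289,0.1289)
F = F_att + ΣF_rep = (10.1289,0.1289)
Δp = p'−p = (2.5322,0.0322); α = Δx/Fx = (2593/1024) / (2593/256) = 1/4
check: Δy/Fy = (33/1024) / (33/256) = 1/4 ✓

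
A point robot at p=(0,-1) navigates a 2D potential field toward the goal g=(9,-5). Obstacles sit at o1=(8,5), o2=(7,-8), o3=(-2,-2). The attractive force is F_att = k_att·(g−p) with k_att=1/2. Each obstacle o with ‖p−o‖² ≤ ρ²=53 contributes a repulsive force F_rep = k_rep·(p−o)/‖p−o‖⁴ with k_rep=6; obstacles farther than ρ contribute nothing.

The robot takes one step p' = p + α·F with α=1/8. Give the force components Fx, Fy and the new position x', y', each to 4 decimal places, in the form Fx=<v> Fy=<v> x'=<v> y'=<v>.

F_att = 1/2·(g−p) = 1/2·(9,-4) = (4.5000,-2.0000)
o1: d²=100 > ρ²=53 → inactive
o2: d²=98 > ρ²=53 → inactive
o3: d²=5 ≤ ρ²=53; F_rep = 6·(2,1)/5² = (0.4800,0.2400)
F = F_att + ΣF_rep = (4.9800,-1.7600)
p' = p + 1/8·F = (0.6225,-1.2200)

Fx=4.9800 Fy=-1.7600 x'=0.6225 y'=-1.2200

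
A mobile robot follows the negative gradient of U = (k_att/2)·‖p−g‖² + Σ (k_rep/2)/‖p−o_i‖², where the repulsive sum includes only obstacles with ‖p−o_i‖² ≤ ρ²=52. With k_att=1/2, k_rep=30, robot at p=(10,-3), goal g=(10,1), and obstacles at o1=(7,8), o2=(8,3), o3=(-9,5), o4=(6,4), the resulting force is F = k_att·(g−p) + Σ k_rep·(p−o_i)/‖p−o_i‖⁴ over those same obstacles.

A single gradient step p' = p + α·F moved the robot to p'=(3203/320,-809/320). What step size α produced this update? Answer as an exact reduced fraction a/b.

α = 1/4

F_att = 1/2·(g−p) = 1/2·(0,4) = (0.0000,2.0000)
o1: d²=130 > ρ²=52 → inactive
o2: d²=40 ≤ ρ²=52; F_rep = 30·(2,-6)/40² = (0.0375,-0.1125)
o3: d²=425 > ρ²=52 → inactive
o4: d²=65 > ρ²=52 → inactive
F = F_att + ΣF_rep = (0.0375,1.8875)
Δp = p'−p = (0.0094,0.4719); α = Δx/Fx = (3/320) / (3/80) = 1/4
check: Δy/Fy = (151/320) / (151/80) = 1/4 ✓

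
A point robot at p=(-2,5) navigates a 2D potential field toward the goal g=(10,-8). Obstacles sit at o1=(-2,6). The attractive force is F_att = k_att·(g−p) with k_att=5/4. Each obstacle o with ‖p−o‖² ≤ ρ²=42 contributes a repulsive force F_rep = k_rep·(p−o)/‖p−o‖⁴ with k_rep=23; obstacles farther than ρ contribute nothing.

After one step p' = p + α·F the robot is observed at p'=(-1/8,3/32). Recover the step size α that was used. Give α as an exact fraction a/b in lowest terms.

F_att = 5/4·(g−p) = 5/4·(12,-13) = (15.0000,-16.2500)
o1: d²=1 ≤ ρ²=42; F_rep = 23·(0,-1)/1² = (0.0000,-23.0000)
F = F_att + ΣF_rep = (15.0000,-39.2500)
Δp = p'−p = (1.8750,-4.9062); α = Δx/Fx = (15/8) / (15) = 1/8
check: Δy/Fy = (-157/32) / (-157/4) = 1/8 ✓

α = 1/8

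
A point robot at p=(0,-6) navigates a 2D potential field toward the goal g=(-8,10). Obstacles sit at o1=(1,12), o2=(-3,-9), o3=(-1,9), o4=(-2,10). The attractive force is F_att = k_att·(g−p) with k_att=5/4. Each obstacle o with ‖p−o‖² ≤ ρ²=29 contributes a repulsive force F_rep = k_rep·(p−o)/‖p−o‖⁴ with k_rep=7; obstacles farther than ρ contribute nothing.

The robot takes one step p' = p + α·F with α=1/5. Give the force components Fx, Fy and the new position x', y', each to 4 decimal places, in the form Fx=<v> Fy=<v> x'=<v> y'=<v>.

Fx=-9.9352 Fy=20.0648 x'=-1.9870 y'=-1.9870

F_att = 5/4·(g−p) = 5/4·(-8,16) = (-10.0000,20.0000)
o1: d²=325 > ρ²=29 → inactive
o2: d²=18 ≤ ρ²=29; F_rep = 7·(3,3)/18² = (0.0648,0.0648)
o3: d²=226 > ρ²=29 → inactive
o4: d²=260 > ρ²=29 → inactive
F = F_att + ΣF_rep = (-9.9352,20.0648)
p' = p + 1/5·F = (-1.9870,-1.9870)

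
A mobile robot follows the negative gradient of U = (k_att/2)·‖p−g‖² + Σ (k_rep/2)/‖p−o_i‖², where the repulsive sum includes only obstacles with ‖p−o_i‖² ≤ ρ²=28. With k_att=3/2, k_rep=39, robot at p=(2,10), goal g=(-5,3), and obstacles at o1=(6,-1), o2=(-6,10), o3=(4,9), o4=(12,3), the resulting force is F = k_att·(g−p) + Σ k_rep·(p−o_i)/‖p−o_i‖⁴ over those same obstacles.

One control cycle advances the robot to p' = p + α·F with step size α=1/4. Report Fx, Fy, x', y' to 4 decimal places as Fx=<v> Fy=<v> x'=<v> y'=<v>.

F_att = 3/2·(g−p) = 3/2·(-7,-7) = (-10.5000,-10.5000)
o1: d²=137 > ρ²=28 → inactive
o2: d²=64 > ρ²=28 → inactive
o3: d²=5 ≤ ρ²=28; F_rep = 39·(-2,1)/5² = (-3.1200,1.5600)
o4: d²=149 > ρ²=28 → inactive
F = F_att + ΣF_rep = (-13.6200,-8.9400)
p' = p + 1/4·F = (-1.4050,7.7650)

Fx=-13.6200 Fy=-8.9400 x'=-1.4050 y'=7.7650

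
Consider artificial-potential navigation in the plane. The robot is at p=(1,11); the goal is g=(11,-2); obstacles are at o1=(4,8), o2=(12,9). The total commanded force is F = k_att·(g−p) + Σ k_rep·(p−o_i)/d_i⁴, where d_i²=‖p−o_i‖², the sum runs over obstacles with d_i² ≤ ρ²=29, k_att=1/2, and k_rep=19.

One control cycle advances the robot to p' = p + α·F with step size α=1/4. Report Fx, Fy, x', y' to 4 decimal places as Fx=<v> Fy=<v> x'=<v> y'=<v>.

Fx=4.8241 Fy=-6.3241 x'=2.2060 y'=9.4190

F_att = 1/2·(g−p) = 1/2·(10,-13) = (5.0000,-6.5000)
o1: d²=18 ≤ ρ²=29; F_rep = 19·(-3,3)/18² = (-0.1759,0.1759)
o2: d²=125 > ρ²=29 → inactive
F = F_att + ΣF_rep = (4.8241,-6.3241)
p' = p + 1/4·F = (2.2060,9.4190)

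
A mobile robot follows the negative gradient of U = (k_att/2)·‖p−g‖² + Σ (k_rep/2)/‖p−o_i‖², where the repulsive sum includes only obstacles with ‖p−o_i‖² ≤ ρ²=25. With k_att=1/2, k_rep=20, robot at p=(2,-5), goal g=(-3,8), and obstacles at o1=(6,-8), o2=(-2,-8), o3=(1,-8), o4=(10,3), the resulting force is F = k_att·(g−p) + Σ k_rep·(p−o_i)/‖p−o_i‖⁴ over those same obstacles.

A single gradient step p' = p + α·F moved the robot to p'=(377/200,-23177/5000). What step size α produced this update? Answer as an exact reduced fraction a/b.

F_att = 1/2·(g−p) = 1/2·(-5,13) = (-2.5000,6.5000)
o1: d²=25 ≤ ρ²=25; F_rep = 20·(-4,3)/25² = (-0.1280,0.0960)
o2: d²=25 ≤ ρ²=25; F_rep = 20·(4,3)/25² = (0.1280,0.0960)
o3: d²=10 ≤ ρ²=25; F_rep = 20·(1,3)/10² = (0.2000,0.6000)
o4: d²=128 > ρ²=25 → inactive
F = F_att + ΣF_rep = (-2.3000,7.2920)
Δp = p'−p = (-0.1150,0.3646); α = Δx/Fx = (-23/200) / (-23/10) = 1/20
check: Δy/Fy = (1823/5000) / (1823/250) = 1/20 ✓

α = 1/20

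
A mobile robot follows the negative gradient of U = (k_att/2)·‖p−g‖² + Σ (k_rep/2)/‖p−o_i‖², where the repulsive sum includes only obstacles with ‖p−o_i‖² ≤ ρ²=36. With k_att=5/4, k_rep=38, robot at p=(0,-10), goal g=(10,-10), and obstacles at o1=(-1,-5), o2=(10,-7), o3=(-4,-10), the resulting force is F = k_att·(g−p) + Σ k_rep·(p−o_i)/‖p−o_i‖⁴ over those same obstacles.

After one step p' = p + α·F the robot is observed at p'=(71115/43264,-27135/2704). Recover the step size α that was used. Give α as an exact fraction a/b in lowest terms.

F_att = 5/4·(g−p) = 5/4·(10,0) = (12.5000,0.0000)
o1: d²=26 ≤ ρ²=36; F_rep = 38·(1,-5)/26² = (0.0562,-0.2811)
o2: d²=109 > ρ²=36 → inactive
o3: d²=16 ≤ ρ²=36; F_rep = 38·(4,0)/16² = (0.5938,0.0000)
F = F_att + ΣF_rep = (13.1500,-0.2811)
Δp = p'−p = (1.6437,-0.0351); α = Δx/Fx = (71115/43264) / (71115/5408) = 1/8
check: Δy/Fy = (-95/2704) / (-95/338) = 1/8 ✓

α = 1/8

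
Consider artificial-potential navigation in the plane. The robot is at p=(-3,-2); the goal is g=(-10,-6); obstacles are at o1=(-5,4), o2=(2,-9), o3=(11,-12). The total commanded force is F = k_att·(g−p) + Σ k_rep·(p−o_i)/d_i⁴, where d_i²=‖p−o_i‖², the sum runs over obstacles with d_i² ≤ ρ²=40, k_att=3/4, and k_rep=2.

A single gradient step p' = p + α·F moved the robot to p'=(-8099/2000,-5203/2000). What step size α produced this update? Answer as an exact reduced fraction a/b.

α = 1/5

F_att = 3/4·(g−p) = 3/4·(-7,-4) = (-5.2500,-3.0000)
o1: d²=40 ≤ ρ²=40; F_rep = 2·(2,-6)/40² = (0.0025,-0.0075)
o2: d²=74 > ρ²=40 → inactive
o3: d²=296 > ρ²=40 → inactive
F = F_att + ΣF_rep = (-5.2475,-3.0075)
Δp = p'−p = (-1.0495,-0.6015); α = Δx/Fx = (-2099/2000) / (-2099/400) = 1/5
check: Δy/Fy = (-1203/2000) / (-1203/400) = 1/5 ✓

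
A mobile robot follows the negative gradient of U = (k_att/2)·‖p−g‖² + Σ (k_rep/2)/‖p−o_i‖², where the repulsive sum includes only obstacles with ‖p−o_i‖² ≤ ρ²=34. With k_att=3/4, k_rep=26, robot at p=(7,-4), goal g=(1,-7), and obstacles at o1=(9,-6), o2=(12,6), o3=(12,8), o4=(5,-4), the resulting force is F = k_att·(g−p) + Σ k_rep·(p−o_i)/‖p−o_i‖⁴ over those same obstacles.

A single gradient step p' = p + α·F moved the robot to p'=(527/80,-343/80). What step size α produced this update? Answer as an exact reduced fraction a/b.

α = 1/5

F_att = 3/4·(g−p) = 3/4·(-6,-3) = (-4.5000,-2.2500)
o1: d²=8 ≤ ρ²=34; F_rep = 26·(-2,2)/8² = (-0.8125,0.8125)
o2: d²=125 > ρ²=34 → inactive
o3: d²=169 > ρ²=34 → inactive
o4: d²=4 ≤ ρ²=34; F_rep = 26·(2,0)/4² = (3.2500,0.0000)
F = F_att + ΣF_rep = (-2.0625,-1.4375)
Δp = p'−p = (-0.4125,-0.2875); α = Δx/Fx = (-33/80) / (-33/16) = 1/5
check: Δy/Fy = (-23/80) / (-23/16) = 1/5 ✓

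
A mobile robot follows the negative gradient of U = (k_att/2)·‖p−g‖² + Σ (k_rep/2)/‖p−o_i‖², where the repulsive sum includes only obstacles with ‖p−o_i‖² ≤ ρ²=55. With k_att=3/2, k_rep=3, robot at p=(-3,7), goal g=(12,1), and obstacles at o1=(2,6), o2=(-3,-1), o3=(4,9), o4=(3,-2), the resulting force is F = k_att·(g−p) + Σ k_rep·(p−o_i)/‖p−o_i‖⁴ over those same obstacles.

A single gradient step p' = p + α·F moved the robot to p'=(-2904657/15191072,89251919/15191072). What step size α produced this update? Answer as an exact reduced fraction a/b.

F_att = 3/2·(g−p) = 3/2·(15,-6) = (22.5000,-9.0000)
o1: d²=26 ≤ ρ²=55; F_rep = 3·(-5,1)/26² = (-0.0222,0.0044)
o2: d²=64 > ρ²=55 → inactive
o3: d²=53 ≤ ρ²=55; F_rep = 3·(-7,-2)/53² = (-0.0075,-0.0021)
o4: d²=117 > ρ²=55 → inactive
F = F_att + ΣF_rep = (22.4703,-8.9977)
Δp = p'−p = (2.8088,-1.1247); α = Δx/Fx = (42668559/15191072) / (42668559/1898884) = 1/8
check: Δy/Fy = (-17085585/15191072) / (-17085585/1898884) = 1/8 ✓

α = 1/8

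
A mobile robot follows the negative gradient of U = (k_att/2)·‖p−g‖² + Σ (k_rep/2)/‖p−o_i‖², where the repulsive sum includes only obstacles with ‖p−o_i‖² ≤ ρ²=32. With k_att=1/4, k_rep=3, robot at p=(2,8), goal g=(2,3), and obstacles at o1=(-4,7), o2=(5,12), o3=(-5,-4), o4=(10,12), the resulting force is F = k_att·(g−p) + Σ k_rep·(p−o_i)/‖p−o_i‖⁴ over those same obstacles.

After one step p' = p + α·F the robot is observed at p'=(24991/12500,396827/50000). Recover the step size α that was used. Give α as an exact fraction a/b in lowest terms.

α = 1/20

F_att = 1/4·(g−p) = 1/4·(0,-5) = (0.0000,-1.2500)
o1: d²=37 > ρ²=32 → inactive
o2: d²=25 ≤ ρ²=32; F_rep = 3·(-3,-4)/25² = (-0.0144,-0.0192)
o3: d²=193 > ρ²=32 → inactive
o4: d²=80 > ρ²=32 → inactive
F = F_att + ΣF_rep = (-0.0144,-1.2692)
Δp = p'−p = (-0.0007,-0.0635); α = Δx/Fx = (-9/12500) / (-9/625) = 1/20
check: Δy/Fy = (-3173/50000) / (-3173/2500) = 1/20 ✓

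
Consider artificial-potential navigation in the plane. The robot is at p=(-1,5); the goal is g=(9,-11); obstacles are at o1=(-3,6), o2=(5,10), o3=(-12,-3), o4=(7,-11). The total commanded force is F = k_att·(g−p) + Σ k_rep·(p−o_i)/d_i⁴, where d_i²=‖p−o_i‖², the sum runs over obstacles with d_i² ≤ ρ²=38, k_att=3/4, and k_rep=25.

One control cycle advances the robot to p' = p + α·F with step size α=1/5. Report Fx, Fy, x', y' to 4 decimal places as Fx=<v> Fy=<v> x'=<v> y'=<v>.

F_att = 3/4·(g−p) = 3/4·(10,-16) = (7.5000,-12.0000)
o1: d²=5 ≤ ρ²=38; F_rep = 25·(2,-1)/5² = (2.0000,-1.0000)
o2: d²=61 > ρ²=38 → inactive
o3: d²=185 > ρ²=38 → inactive
o4: d²=320 > ρ²=38 → inactive
F = F_att + ΣF_rep = (9.5000,-13.0000)
p' = p + 1/5·F = (0.9000,2.4000)

Fx=9.5000 Fy=-13.0000 x'=0.9000 y'=2.4000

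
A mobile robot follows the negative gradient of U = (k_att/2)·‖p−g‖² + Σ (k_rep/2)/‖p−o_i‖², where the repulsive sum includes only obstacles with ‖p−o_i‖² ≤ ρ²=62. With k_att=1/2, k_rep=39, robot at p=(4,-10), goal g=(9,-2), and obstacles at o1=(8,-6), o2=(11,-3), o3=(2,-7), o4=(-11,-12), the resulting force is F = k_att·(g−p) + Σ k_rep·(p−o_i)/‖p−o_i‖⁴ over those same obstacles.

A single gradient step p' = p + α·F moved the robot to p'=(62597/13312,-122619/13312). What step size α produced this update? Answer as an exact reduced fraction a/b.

F_att = 1/2·(g−p) = 1/2·(5,8) = (2.5000,4.0000)
o1: d²=32 ≤ ρ²=62; F_rep = 39·(-4,-4)/32² = (-0.1523,-0.1523)
o2: d²=98 > ρ²=62 → inactive
o3: d²=13 ≤ ρ²=62; F_rep = 39·(2,-3)/13² = (0.4615,-0.6923)
o4: d²=229 > ρ²=62 → inactive
F = F_att + ΣF_rep = (2.8092,3.1553)
Δp = p'−p = (0.7023,0.7888); α = Δx/Fx = (9349/13312) / (9349/3328) = 1/4
check: Δy/Fy = (10501/13312) / (10501/3328) = 1/4 ✓

α = 1/4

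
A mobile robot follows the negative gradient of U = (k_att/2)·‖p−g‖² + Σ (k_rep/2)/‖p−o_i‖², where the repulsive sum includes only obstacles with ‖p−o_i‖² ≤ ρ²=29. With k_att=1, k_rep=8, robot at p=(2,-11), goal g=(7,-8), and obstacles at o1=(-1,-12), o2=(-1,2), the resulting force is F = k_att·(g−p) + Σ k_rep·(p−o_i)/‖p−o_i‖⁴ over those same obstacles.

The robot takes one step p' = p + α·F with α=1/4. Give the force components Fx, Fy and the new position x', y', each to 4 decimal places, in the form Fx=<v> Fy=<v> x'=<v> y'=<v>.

F_att = 1·(g−p) = 1·(5,3) = (5.0000,3.0000)
o1: d²=10 ≤ ρ²=29; F_rep = 8·(3,1)/10² = (0.2400,0.0800)
o2: d²=178 > ρ²=29 → inactive
F = F_att + ΣF_rep = (5.2400,3.0800)
p' = p + 1/4·F = (3.3100,-10.2300)

Fx=5.2400 Fy=3.0800 x'=3.3100 y'=-10.2300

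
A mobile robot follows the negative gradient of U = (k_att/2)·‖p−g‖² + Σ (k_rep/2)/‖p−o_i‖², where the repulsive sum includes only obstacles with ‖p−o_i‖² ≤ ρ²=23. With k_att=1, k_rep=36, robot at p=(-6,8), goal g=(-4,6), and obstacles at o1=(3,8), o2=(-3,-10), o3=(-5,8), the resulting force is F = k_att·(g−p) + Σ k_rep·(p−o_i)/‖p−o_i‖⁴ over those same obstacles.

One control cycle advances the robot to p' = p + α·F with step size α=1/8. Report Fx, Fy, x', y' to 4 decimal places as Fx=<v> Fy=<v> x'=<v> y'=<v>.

Fx=-34.0000 Fy=-2.0000 x'=-10.2500 y'=7.7500

F_att = 1·(g−p) = 1·(2,-2) = (2.0000,-2.0000)
o1: d²=81 > ρ²=23 → inactive
o2: d²=333 > ρ²=23 → inactive
o3: d²=1 ≤ ρ²=23; F_rep = 36·(-1,0)/1² = (-36.0000,0.0000)
F = F_att + ΣF_rep = (-34.0000,-2.0000)
p' = p + 1/8·F = (-10.2500,7.7500)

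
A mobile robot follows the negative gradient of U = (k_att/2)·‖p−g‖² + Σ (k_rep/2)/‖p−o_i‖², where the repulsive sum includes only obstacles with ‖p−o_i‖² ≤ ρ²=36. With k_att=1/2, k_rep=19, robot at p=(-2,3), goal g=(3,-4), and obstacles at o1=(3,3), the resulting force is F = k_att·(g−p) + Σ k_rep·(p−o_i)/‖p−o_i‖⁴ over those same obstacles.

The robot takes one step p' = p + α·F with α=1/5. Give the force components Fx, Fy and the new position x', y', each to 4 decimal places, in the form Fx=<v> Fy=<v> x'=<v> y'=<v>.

F_att = 1/2·(g−p) = 1/2·(5,-7) = (2.5000,-3.5000)
o1: d²=25 ≤ ρ²=36; F_rep = 19·(-5,0)/25² = (-0.1520,0.0000)
F = F_att + ΣF_rep = (2.3480,-3.5000)
p' = p + 1/5·F = (-1.5304,2.3000)

Fx=2.3480 Fy=-3.5000 x'=-1.5304 y'=2.3000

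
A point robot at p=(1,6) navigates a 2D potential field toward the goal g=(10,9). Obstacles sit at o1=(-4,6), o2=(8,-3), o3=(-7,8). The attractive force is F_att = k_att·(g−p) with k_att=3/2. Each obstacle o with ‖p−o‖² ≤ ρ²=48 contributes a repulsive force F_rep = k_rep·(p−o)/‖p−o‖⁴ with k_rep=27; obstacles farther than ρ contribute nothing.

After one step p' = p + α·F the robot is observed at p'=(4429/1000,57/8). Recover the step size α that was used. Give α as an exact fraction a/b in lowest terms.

F_att = 3/2·(g−p) = 3/2·(9,3) = (13.5000,4.5000)
o1: d²=25 ≤ ρ²=48; F_rep = 27·(5,0)/25² = (0.2160,0.0000)
o2: d²=130 > ρ²=48 → inactive
o3: d²=68 > ρ²=48 → inactive
F = F_att + ΣF_rep = (13.7160,4.5000)
Δp = p'−p = (3.4290,1.1250); α = Δx/Fx = (3429/1000) / (3429/250) = 1/4
check: Δy/Fy = (9/8) / (9/2) = 1/4 ✓

α = 1/4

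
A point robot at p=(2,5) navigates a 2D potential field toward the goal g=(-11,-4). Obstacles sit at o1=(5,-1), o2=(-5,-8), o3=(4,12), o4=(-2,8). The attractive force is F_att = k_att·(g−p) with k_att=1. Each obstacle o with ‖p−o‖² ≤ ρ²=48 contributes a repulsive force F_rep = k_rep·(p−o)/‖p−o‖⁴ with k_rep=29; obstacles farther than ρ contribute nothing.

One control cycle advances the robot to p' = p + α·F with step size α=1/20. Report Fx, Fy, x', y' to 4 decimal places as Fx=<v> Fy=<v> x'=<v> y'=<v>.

F_att = 1·(g−p) = 1·(-13,-9) = (-13.0000,-9.0000)
o1: d²=45 ≤ ρ²=48; F_rep = 29·(-3,6)/45² = (-0.0430,0.0859)
o2: d²=218 > ρ²=48 → inactive
o3: d²=53 > ρ²=48 → inactive
o4: d²=25 ≤ ρ²=48; F_rep = 29·(4,-3)/25² = (0.1856,-0.1392)
F = F_att + ΣF_rep = (-12.8574,-9.0533)
p' = p + 1/20·F = (1.3571,4.5473)

Fx=-12.8574 Fy=-9.0533 x'=1.3571 y'=4.5473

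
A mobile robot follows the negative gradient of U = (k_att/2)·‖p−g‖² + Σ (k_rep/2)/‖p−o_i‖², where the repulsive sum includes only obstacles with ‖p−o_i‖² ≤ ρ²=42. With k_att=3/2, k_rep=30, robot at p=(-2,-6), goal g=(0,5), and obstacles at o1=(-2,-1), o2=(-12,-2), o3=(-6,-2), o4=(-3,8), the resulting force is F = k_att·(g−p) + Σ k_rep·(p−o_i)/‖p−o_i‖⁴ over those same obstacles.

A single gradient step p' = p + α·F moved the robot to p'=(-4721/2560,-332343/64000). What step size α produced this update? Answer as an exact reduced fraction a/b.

α = 1/20

F_att = 3/2·(g−p) = 3/2·(2,11) = (3.0000,16.5000)
o1: d²=25 ≤ ρ²=42; F_rep = 30·(0,-5)/25² = (0.0000,-0.2400)
o2: d²=116 > ρ²=42 → inactive
o3: d²=32 ≤ ρ²=42; F_rep = 30·(4,-4)/32² = (0.1172,-0.1172)
o4: d²=197 > ρ²=42 → inactive
F = F_att + ΣF_rep = (3.1172,16.1428)
Δp = p'−p = (0.1559,0.8071); α = Δx/Fx = (399/2560) / (399/128) = 1/20
check: Δy/Fy = (51657/64000) / (51657/3200) = 1/20 ✓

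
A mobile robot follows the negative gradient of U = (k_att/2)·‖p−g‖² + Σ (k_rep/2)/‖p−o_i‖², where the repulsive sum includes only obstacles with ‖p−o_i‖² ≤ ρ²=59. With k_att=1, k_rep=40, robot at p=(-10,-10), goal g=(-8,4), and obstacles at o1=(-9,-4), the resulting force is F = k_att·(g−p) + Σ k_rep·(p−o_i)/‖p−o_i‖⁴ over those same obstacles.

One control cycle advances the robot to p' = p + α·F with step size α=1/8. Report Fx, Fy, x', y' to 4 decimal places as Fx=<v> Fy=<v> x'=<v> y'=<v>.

Fx=1.9708 Fy=13.8247 x'=-9.7537 y'=-8.2719

F_att = 1·(g−p) = 1·(2,14) = (2.0000,14.0000)
o1: d²=37 ≤ ρ²=59; F_rep = 40·(-1,-6)/37² = (-0.0292,-0.1753)
F = F_att + ΣF_rep = (1.9708,13.8247)
p' = p + 1/8·F = (-9.7537,-8.2719)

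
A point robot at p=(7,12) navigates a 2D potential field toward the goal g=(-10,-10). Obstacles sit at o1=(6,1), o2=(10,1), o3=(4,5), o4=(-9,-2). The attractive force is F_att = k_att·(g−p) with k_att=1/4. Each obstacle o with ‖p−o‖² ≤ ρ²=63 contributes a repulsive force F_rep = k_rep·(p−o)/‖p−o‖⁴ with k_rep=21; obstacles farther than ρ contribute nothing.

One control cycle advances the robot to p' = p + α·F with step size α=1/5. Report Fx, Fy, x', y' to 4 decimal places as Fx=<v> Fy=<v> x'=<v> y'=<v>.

Fx=-4.2313 Fy=-5.4563 x'=6.1537 y'=10.9087

F_att = 1/4·(g−p) = 1/4·(-17,-22) = (-4.2500,-5.5000)
o1: d²=122 > ρ²=63 → inactive
o2: d²=130 > ρ²=63 → inactive
o3: d²=58 ≤ ρ²=63; F_rep = 21·(3,7)/58² = (0.0187,0.0437)
o4: d²=452 > ρ²=63 → inactive
F = F_att + ΣF_rep = (-4.2313,-5.4563)
p' = p + 1/5·F = (6.1537,10.9087)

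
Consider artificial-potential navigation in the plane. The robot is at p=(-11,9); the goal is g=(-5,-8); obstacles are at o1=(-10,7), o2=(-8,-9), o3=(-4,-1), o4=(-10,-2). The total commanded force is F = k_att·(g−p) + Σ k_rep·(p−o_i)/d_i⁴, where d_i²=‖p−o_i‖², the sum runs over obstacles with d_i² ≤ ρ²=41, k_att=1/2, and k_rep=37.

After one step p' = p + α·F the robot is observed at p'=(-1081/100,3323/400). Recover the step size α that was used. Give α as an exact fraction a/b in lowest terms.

F_att = 1/2·(g−p) = 1/2·(6,-17) = (3.0000,-8.5000)
o1: d²=5 ≤ ρ²=41; F_rep = 37·(-1,2)/5² = (-1.4800,2.9600)
o2: d²=333 > ρ²=41 → inactive
o3: d²=149 > ρ²=41 → inactive
o4: d²=122 > ρ²=41 → inactive
F = F_att + ΣF_rep = (1.5200,-5.5400)
Δp = p'−p = (0.1900,-0.6925); α = Δx/Fx = (19/100) / (38/25) = 1/8
check: Δy/Fy = (-277/400) / (-277/50) = 1/8 ✓

α = 1/8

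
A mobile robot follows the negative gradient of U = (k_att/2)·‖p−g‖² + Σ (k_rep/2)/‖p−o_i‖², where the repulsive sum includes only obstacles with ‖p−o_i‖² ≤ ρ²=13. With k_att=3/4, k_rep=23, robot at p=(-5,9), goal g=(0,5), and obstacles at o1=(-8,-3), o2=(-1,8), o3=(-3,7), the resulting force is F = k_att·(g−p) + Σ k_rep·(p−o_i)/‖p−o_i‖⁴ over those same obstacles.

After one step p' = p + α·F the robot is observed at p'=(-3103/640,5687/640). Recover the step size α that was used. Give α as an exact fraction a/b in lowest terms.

F_att = 3/4·(g−p) = 3/4·(5,-4) = (3.7500,-3.0000)
o1: d²=153 > ρ²=13 → inactive
o2: d²=17 > ρ²=13 → inactive
o3: d²=8 ≤ ρ²=13; F_rep = 23·(-2,2)/8² = (-0.7188,0.7188)
F = F_att + ΣF_rep = (3.0312,-2.2812)
Δp = p'−p = (0.1516,-0.1141); α = Δx/Fx = (97/640) / (97/32) = 1/20
check: Δy/Fy = (-73/640) / (-73/32) = 1/20 ✓

α = 1/20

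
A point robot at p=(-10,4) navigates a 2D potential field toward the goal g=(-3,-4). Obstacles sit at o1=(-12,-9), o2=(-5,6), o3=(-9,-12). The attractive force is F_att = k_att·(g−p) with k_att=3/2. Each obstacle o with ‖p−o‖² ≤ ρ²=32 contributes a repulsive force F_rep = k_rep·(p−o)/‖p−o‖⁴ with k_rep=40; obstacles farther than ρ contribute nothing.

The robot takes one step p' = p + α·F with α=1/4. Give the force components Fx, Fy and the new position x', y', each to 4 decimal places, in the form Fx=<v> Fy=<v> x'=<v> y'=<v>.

Fx=10.2622 Fy=-12.0951 x'=-7.4345 y'=0.9762

F_att = 3/2·(g−p) = 3/2·(7,-8) = (10.5000,-12.0000)
o1: d²=173 > ρ²=32 → inactive
o2: d²=29 ≤ ρ²=32; F_rep = 40·(-5,-2)/29² = (-0.2378,-0.0951)
o3: d²=257 > ρ²=32 → inactive
F = F_att + ΣF_rep = (10.2622,-12.0951)
p' = p + 1/4·F = (-7.4345,0.9762)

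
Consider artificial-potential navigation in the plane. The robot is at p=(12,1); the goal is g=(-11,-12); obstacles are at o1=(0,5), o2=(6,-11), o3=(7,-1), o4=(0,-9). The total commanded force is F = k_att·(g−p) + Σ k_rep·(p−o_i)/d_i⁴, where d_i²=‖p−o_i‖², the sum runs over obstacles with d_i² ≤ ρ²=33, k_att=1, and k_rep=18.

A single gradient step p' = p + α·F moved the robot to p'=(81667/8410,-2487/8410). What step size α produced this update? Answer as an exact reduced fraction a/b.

α = 1/10

F_att = 1·(g−p) = 1·(-23,-13) = (-23.0000,-13.0000)
o1: d²=160 > ρ²=33 → inactive
o2: d²=180 > ρ²=33 → inactive
o3: d²=29 ≤ ρ²=33; F_rep = 18·(5,2)/29² = (0.1070,0.0428)
o4: d²=244 > ρ²=33 → inactive
F = F_att + ΣF_rep = (-22.8930,-12.9572)
Δp = p'−p = (-2.2893,-1.2957); α = Δx/Fx = (-19253/8410) / (-19253/841) = 1/10
check: Δy/Fy = (-10897/8410) / (-10897/841) = 1/10 ✓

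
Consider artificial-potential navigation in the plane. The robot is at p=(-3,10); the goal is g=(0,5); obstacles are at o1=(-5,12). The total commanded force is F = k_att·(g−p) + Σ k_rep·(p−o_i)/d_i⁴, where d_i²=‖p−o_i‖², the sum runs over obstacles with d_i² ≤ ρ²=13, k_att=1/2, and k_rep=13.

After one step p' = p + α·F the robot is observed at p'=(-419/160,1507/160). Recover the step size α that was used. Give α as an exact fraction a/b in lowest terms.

F_att = 1/2·(g−p) = 1/2·(3,-5) = (1.5000,-2.5000)
o1: d²=8 ≤ ρ²=13; F_rep = 13·(2,-2)/8² = (0.4062,-0.4062)
F = F_att + ΣF_rep = (1.9062,-2.9062)
Δp = p'−p = (0.3812,-0.5813); α = Δx/Fx = (61/160) / (61/32) = 1/5
check: Δy/Fy = (-93/160) / (-93/32) = 1/5 ✓

α = 1/5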